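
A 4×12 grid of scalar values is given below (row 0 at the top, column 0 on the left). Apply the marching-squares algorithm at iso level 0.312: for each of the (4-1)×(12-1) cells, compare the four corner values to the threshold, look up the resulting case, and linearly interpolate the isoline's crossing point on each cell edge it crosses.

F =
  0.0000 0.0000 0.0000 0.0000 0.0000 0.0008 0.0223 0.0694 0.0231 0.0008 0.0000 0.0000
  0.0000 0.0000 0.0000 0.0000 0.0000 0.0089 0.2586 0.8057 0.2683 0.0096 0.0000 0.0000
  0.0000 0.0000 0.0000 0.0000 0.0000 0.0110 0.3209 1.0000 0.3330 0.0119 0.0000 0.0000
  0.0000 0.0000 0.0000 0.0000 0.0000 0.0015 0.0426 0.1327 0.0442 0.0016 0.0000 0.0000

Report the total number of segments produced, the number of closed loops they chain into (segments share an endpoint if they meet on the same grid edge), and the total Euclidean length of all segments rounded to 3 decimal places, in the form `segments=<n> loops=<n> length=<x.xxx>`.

cell (0,6): code 0100 → (0.329,7.000)–(1.000,6.098)
cell (0,7): code 1000 → (1.000,7.919)–(0.329,7.000)
cell (1,5): code 0100 → (1.857,6.000)–(2.000,5.971)
cell (1,6): code 1110 → (1.000,6.098)–(1.857,6.000)
cell (1,7): code 1101 → (1.675,8.000)–(1.000,7.919)
cell (1,8): code 1000 → (2.000,8.065)–(1.675,8.000)
cell (2,5): code 0010 → (2.000,5.971)–(2.032,6.000)
cell (2,6): code 0011 → (2.032,6.000)–(2.793,7.000)
cell (2,7): code 0011 → (2.793,7.000)–(2.073,8.000)
cell (2,8): code 0001 → (2.073,8.000)–(2.000,8.065)
total: 10 segments, chained into 1 closed loop(s), length Σ = 6.911527

segments=10 loops=1 length=6.912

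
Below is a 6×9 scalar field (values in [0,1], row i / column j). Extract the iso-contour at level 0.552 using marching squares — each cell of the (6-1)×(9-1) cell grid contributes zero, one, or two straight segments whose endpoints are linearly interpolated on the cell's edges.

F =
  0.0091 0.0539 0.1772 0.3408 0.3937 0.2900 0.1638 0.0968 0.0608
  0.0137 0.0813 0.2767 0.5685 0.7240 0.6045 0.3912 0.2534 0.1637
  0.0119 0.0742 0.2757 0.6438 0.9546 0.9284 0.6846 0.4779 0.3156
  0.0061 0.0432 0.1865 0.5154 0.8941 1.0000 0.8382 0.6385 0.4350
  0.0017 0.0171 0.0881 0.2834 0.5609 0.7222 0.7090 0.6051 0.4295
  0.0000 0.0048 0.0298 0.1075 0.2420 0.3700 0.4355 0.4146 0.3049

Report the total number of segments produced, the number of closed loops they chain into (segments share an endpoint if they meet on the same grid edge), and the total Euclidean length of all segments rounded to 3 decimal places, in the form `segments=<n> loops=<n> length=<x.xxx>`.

segments=18 loops=1 length=13.543

cell (0,2): code 0100 → (0.928,3.000)–(1.000,2.943)
cell (0,3): code 1100 → (0.479,4.000)–(0.928,3.000)
cell (0,4): code 1100 → (0.833,5.000)–(0.479,4.000)
cell (0,5): code 1000 → (1.000,5.246)–(0.833,5.000)
cell (1,2): code 0110 → (1.000,2.943)–(2.000,2.751)
cell (1,5): code 1101 → (1.548,6.000)–(1.000,5.246)
cell (1,6): code 1000 → (2.000,6.642)–(1.548,6.000)
cell (2,2): code 0010 → (2.000,2.751)–(2.715,3.000)
cell (2,3): code 0111 → (2.715,3.000)–(3.000,3.097)
cell (2,6): code 1101 → (2.461,7.000)–(2.000,6.642)
cell (2,7): code 1000 → (3.000,7.425)–(2.461,7.000)
cell (3,3): code 0110 → (3.000,3.097)–(4.000,3.968)
cell (3,7): code 1001 → (4.000,7.302)–(3.000,7.425)
cell (4,3): code 0010 → (4.000,3.968)–(4.028,4.000)
cell (4,4): code 0011 → (4.028,4.000)–(4.483,5.000)
cell (4,5): code 0011 → (4.483,5.000)–(4.574,6.000)
cell (4,6): code 0011 → (4.574,6.000)–(4.279,7.000)
cell (4,7): code 0001 → (4.279,7.000)–(4.000,7.302)
total: 18 segments, chained into 1 closed loop(s), length Σ = 13.542913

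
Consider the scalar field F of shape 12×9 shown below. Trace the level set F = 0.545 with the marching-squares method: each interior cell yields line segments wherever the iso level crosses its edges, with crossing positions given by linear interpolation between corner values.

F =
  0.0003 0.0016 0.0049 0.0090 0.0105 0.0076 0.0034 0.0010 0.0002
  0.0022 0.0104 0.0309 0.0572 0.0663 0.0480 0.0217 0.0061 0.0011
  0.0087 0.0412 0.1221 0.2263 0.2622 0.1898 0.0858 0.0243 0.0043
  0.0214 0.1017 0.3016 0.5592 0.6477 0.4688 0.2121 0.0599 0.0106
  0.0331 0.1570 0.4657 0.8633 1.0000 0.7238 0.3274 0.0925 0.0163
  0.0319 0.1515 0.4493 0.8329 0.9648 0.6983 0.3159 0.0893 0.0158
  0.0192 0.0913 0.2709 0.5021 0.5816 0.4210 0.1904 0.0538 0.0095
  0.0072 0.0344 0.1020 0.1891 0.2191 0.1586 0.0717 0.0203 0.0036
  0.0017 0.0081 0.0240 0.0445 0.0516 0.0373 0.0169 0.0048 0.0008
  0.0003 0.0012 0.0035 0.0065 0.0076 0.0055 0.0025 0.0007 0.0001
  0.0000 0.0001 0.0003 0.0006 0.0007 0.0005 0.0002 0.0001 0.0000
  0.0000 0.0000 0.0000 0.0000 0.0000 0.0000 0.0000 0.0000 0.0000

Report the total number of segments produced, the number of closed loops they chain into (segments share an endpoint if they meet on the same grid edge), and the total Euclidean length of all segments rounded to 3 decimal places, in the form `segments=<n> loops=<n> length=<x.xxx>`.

cell (2,2): code 0100 → (2.957,3.000)–(3.000,2.945)
cell (2,3): code 1100 → (2.734,4.000)–(2.957,3.000)
cell (2,4): code 1000 → (3.000,4.574)–(2.734,4.000)
cell (3,2): code 0110 → (3.000,2.945)–(4.000,2.199)
cell (3,4): code 1101 → (3.299,5.000)–(3.000,4.574)
cell (3,5): code 1000 → (4.000,5.451)–(3.299,5.000)
cell (4,2): code 0110 → (4.000,2.199)–(5.000,2.249)
cell (4,5): code 1001 → (5.000,5.401)–(4.000,5.451)
cell (5,2): code 0010 → (5.000,2.249)–(5.870,3.000)
cell (5,3): code 0111 → (5.870,3.000)–(6.000,3.540)
cell (5,4): code 1011 → (6.000,4.228)–(5.553,5.000)
cell (5,5): code 0001 → (5.553,5.000)–(5.000,5.401)
cell (6,3): code 0010 → (6.000,3.540)–(6.101,4.000)
cell (6,4): code 0001 → (6.101,4.000)–(6.000,4.228)
total: 14 segments, chained into 1 closed loop(s), length Σ = 10.331030

segments=14 loops=1 length=10.331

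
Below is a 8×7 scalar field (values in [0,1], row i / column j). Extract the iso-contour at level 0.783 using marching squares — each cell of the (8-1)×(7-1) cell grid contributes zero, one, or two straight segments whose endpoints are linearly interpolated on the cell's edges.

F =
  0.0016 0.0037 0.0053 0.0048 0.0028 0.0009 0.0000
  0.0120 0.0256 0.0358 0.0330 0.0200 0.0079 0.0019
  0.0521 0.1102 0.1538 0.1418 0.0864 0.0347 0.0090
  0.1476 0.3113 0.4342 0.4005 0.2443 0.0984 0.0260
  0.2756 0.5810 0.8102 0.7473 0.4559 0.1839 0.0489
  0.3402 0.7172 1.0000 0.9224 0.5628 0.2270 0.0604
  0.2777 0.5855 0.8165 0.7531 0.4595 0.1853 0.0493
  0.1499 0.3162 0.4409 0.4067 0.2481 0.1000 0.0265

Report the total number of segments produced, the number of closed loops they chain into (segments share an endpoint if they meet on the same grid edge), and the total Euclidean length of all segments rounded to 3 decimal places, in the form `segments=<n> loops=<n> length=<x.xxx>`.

segments=10 loops=1 length=6.556

cell (3,1): code 0100 → (3.928,2.000)–(4.000,1.881)
cell (3,2): code 1000 → (4.000,2.432)–(3.928,2.000)
cell (4,1): code 0110 → (4.000,1.881)–(5.000,1.233)
cell (4,2): code 1101 → (4.204,3.000)–(4.000,2.432)
cell (4,3): code 1000 → (5.000,3.388)–(4.204,3.000)
cell (5,1): code 0110 → (5.000,1.233)–(6.000,1.855)
cell (5,2): code 1011 → (6.000,2.528)–(5.823,3.000)
cell (5,3): code 0001 → (5.823,3.000)–(5.000,3.388)
cell (6,1): code 0010 → (6.000,1.855)–(6.089,2.000)
cell (6,2): code 0001 → (6.089,2.000)–(6.000,2.528)
total: 10 segments, chained into 1 closed loop(s), length Σ = 6.555550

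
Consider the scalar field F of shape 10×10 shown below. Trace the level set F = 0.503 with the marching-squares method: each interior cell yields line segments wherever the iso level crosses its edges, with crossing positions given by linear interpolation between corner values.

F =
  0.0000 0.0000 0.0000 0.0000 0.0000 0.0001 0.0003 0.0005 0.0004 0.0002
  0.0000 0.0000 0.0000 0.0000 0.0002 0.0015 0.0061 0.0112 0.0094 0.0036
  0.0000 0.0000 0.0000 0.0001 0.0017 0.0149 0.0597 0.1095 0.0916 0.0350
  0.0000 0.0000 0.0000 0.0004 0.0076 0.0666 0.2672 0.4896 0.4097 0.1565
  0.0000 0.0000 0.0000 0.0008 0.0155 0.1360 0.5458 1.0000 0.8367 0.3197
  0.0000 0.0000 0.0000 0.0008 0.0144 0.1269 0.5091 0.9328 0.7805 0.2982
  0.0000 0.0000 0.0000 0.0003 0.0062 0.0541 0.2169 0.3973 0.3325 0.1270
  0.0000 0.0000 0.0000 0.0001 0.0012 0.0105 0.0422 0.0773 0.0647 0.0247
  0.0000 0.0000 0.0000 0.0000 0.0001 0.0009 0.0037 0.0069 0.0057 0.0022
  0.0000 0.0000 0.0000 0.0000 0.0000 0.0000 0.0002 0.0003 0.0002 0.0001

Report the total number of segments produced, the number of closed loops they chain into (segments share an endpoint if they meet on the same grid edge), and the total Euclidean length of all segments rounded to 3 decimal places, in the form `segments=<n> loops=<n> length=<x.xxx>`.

cell (3,5): code 0100 → (3.846,6.000)–(4.000,5.896)
cell (3,6): code 1100 → (3.026,7.000)–(3.846,6.000)
cell (3,7): code 1100 → (3.219,8.000)–(3.026,7.000)
cell (3,8): code 1000 → (4.000,8.645)–(3.219,8.000)
cell (4,5): code 0110 → (4.000,5.896)–(5.000,5.984)
cell (4,8): code 1001 → (5.000,8.575)–(4.000,8.645)
cell (5,5): code 0010 → (5.000,5.984)–(5.021,6.000)
cell (5,6): code 0011 → (5.021,6.000)–(5.803,7.000)
cell (5,7): code 0011 → (5.803,7.000)–(5.619,8.000)
cell (5,8): code 0001 → (5.619,8.000)–(5.000,8.575)
total: 10 segments, chained into 1 closed loop(s), length Σ = 8.674944

segments=10 loops=1 length=8.675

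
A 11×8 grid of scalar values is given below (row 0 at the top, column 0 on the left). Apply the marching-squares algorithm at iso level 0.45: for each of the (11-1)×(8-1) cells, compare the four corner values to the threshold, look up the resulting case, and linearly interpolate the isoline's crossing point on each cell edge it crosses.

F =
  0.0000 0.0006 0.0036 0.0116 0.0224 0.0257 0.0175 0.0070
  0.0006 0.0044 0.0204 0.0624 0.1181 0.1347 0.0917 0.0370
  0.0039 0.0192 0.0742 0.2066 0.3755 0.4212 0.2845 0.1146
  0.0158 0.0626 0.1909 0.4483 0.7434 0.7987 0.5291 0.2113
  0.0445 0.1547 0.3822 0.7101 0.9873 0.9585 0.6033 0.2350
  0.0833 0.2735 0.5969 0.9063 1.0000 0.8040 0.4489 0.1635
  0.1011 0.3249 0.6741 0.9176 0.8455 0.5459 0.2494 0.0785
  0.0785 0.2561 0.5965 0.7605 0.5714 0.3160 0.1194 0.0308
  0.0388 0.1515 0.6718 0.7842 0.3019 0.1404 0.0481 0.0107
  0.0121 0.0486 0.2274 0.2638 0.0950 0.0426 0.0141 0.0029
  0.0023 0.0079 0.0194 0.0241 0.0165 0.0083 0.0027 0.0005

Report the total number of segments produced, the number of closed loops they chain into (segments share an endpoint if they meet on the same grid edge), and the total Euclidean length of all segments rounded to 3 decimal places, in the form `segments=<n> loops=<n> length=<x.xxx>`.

segments=22 loops=1 length=17.887

cell (2,3): code 0100 → (2.203,4.000)–(3.000,3.006)
cell (2,4): code 1100 → (2.076,5.000)–(2.203,4.000)
cell (2,5): code 1100 → (2.677,6.000)–(2.076,5.000)
cell (2,6): code 1000 → (3.000,6.249)–(2.677,6.000)
cell (3,2): code 0100 → (3.006,3.000)–(4.000,2.207)
cell (3,3): code 1110 → (3.000,3.006)–(3.006,3.000)
cell (3,6): code 1001 → (4.000,6.416)–(3.000,6.249)
cell (4,1): code 0100 → (4.316,2.000)–(5.000,1.546)
cell (4,2): code 1110 → (4.000,2.207)–(4.316,2.000)
cell (4,5): code 1011 → (5.000,5.997)–(4.993,6.000)
cell (4,6): code 0001 → (4.993,6.000)–(4.000,6.416)
cell (5,1): code 0110 → (5.000,1.546)–(6.000,1.358)
cell (5,5): code 1001 → (6.000,5.323)–(5.000,5.997)
cell (6,1): code 0110 → (6.000,1.358)–(7.000,1.570)
cell (6,4): code 1011 → (7.000,4.475)–(6.417,5.000)
cell (6,5): code 0001 → (6.417,5.000)–(6.000,5.323)
cell (7,1): code 0110 → (7.000,1.570)–(8.000,1.574)
cell (7,3): code 1011 → (8.000,3.693)–(7.450,4.000)
cell (7,4): code 0001 → (7.450,4.000)–(7.000,4.475)
cell (8,1): code 0010 → (8.000,1.574)–(8.499,2.000)
cell (8,2): code 0011 → (8.499,2.000)–(8.642,3.000)
cell (8,3): code 0001 → (8.642,3.000)–(8.000,3.693)
total: 22 segments, chained into 1 closed loop(s), length Σ = 17.886866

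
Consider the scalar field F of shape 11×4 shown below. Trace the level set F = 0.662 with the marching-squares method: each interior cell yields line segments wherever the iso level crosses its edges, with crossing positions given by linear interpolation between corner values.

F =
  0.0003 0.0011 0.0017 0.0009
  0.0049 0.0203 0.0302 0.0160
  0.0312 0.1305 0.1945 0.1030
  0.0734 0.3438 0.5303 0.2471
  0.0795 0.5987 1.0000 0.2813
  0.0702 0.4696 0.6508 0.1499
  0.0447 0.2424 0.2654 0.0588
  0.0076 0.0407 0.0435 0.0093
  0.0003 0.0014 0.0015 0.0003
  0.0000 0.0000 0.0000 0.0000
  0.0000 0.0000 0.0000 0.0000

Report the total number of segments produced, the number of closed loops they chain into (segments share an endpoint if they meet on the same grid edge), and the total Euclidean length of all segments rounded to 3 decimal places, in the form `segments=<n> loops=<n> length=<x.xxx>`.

segments=4 loops=1 length=4.327

cell (3,1): code 0100 → (3.280,2.000)–(4.000,1.158)
cell (3,2): code 1000 → (4.000,2.470)–(3.280,2.000)
cell (4,1): code 0010 → (4.000,1.158)–(4.968,2.000)
cell (4,2): code 0001 → (4.968,2.000)–(4.000,2.470)
total: 4 segments, chained into 1 closed loop(s), length Σ = 4.326677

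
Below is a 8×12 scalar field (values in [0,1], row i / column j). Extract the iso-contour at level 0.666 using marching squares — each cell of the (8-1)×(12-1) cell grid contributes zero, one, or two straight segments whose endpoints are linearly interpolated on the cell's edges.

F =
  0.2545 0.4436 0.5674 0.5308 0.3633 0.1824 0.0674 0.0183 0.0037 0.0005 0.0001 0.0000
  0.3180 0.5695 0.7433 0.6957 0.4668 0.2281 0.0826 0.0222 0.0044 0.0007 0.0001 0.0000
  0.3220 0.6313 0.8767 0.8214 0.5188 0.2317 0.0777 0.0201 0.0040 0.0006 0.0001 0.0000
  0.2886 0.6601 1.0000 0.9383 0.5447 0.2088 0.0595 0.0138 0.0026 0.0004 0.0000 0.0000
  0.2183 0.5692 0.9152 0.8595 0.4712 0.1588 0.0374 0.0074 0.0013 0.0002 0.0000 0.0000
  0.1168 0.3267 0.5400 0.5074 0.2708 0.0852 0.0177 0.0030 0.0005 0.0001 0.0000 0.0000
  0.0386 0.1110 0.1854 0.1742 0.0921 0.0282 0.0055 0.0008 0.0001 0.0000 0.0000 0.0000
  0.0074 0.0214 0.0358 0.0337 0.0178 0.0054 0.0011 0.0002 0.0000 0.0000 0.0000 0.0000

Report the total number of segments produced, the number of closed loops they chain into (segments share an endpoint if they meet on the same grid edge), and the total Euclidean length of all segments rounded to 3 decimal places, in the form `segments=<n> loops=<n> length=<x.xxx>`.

segments=12 loops=1 length=10.838

cell (0,1): code 0100 → (0.561,2.000)–(1.000,1.555)
cell (0,2): code 1100 → (0.820,3.000)–(0.561,2.000)
cell (0,3): code 1000 → (1.000,3.130)–(0.820,3.000)
cell (1,1): code 0110 → (1.000,1.555)–(2.000,1.141)
cell (1,3): code 1001 → (2.000,3.514)–(1.000,3.130)
cell (2,1): code 0110 → (2.000,1.141)–(3.000,1.017)
cell (2,3): code 1001 → (3.000,3.692)–(2.000,3.514)
cell (3,1): code 0110 → (3.000,1.017)–(4.000,1.280)
cell (3,3): code 1001 → (4.000,3.498)–(3.000,3.692)
cell (4,1): code 0010 → (4.000,1.280)–(4.664,2.000)
cell (4,2): code 0011 → (4.664,2.000)–(4.550,3.000)
cell (4,3): code 0001 → (4.550,3.000)–(4.000,3.498)
total: 12 segments, chained into 1 closed loop(s), length Σ = 10.837640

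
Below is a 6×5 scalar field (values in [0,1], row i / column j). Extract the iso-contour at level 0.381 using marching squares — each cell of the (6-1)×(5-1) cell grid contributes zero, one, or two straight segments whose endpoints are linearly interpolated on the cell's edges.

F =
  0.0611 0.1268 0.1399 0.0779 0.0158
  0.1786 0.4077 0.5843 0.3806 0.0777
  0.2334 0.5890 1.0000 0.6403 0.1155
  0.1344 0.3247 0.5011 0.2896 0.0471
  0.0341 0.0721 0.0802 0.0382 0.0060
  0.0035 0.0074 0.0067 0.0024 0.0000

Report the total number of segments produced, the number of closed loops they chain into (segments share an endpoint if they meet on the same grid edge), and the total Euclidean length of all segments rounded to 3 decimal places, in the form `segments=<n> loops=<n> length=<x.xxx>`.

cell (0,0): code 0100 → (0.905,1.000)–(1.000,0.883)
cell (0,1): code 1100 → (0.543,2.000)–(0.905,1.000)
cell (0,2): code 1000 → (1.000,2.998)–(0.543,2.000)
cell (1,0): code 0110 → (1.000,0.883)–(2.000,0.415)
cell (1,2): code 1101 → (1.002,3.000)–(1.000,2.998)
cell (1,3): code 1000 → (2.000,3.494)–(1.002,3.000)
cell (2,0): code 0010 → (2.000,0.415)–(2.787,1.000)
cell (2,1): code 0111 → (2.787,1.000)–(3.000,1.319)
cell (2,2): code 1011 → (3.000,2.568)–(2.739,3.000)
cell (2,3): code 0001 → (2.739,3.000)–(2.000,3.494)
cell (3,1): code 0010 → (3.000,1.319)–(3.285,2.000)
cell (3,2): code 0001 → (3.285,2.000)–(3.000,2.568)
total: 12 segments, chained into 1 closed loop(s), length Σ = 8.664627

segments=12 loops=1 length=8.665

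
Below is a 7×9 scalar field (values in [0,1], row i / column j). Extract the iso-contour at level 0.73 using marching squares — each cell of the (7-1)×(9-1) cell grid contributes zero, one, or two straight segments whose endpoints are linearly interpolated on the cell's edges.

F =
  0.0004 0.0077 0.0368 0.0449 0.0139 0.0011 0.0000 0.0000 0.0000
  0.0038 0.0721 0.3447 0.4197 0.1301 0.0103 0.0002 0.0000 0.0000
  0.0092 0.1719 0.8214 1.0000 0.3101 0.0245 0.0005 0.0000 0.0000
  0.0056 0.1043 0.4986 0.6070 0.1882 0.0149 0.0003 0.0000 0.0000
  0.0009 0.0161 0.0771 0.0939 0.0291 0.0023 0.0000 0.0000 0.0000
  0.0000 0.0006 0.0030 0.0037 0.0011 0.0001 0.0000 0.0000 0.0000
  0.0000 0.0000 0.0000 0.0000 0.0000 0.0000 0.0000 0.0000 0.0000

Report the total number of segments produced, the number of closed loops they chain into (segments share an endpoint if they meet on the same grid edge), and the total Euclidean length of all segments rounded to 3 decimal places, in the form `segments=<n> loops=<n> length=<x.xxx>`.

cell (1,1): code 0100 → (1.808,2.000)–(2.000,1.859)
cell (1,2): code 1100 → (1.535,3.000)–(1.808,2.000)
cell (1,3): code 1000 → (2.000,3.391)–(1.535,3.000)
cell (2,1): code 0010 → (2.000,1.859)–(2.283,2.000)
cell (2,2): code 0011 → (2.283,2.000)–(2.687,3.000)
cell (2,3): code 0001 → (2.687,3.000)–(2.000,3.391)
total: 6 segments, chained into 1 closed loop(s), length Σ = 4.067898

segments=6 loops=1 length=4.068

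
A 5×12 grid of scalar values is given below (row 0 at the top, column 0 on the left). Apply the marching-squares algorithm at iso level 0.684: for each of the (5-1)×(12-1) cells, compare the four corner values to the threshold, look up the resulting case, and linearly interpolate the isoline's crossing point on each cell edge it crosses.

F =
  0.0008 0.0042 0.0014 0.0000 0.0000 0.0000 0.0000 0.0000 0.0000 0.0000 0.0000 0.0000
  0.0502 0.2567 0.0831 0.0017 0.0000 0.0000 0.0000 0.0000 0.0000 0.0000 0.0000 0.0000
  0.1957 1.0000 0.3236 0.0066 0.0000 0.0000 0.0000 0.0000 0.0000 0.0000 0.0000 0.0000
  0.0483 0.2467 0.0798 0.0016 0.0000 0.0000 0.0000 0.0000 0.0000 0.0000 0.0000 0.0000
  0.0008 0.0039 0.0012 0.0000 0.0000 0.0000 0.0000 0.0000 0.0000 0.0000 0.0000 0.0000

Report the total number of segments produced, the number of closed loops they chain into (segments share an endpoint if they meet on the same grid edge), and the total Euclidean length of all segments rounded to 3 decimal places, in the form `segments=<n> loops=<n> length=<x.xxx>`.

cell (1,0): code 0100 → (1.575,1.000)–(2.000,0.607)
cell (1,1): code 1000 → (2.000,1.467)–(1.575,1.000)
cell (2,0): code 0010 → (2.000,0.607)–(2.419,1.000)
cell (2,1): code 0001 → (2.419,1.000)–(2.000,1.467)
total: 4 segments, chained into 1 closed loop(s), length Σ = 2.413154

segments=4 loops=1 length=2.413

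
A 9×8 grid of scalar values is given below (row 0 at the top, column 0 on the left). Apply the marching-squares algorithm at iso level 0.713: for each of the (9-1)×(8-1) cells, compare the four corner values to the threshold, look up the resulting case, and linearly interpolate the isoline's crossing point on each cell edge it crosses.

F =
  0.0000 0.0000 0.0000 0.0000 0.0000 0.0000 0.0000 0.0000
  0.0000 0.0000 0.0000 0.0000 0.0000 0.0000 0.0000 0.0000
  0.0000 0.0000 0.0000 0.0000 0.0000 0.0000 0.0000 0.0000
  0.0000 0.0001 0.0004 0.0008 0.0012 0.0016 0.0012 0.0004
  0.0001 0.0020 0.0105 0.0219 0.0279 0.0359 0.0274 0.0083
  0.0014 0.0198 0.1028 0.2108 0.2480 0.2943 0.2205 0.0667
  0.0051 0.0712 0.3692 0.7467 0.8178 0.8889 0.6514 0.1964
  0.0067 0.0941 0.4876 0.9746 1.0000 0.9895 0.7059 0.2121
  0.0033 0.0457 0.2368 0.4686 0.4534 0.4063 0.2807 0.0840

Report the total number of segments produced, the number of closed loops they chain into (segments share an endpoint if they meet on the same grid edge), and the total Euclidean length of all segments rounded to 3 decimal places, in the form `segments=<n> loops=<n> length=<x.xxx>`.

segments=10 loops=1 length=8.874

cell (5,2): code 0100 → (5.937,3.000)–(6.000,2.911)
cell (5,3): code 1100 → (5.816,4.000)–(5.937,3.000)
cell (5,4): code 1100 → (5.704,5.000)–(5.816,4.000)
cell (5,5): code 1000 → (6.000,5.741)–(5.704,5.000)
cell (6,2): code 0110 → (6.000,2.911)–(7.000,2.463)
cell (6,5): code 1001 → (7.000,5.975)–(6.000,5.741)
cell (7,2): code 0010 → (7.000,2.463)–(7.517,3.000)
cell (7,3): code 0011 → (7.517,3.000)–(7.525,4.000)
cell (7,4): code 0011 → (7.525,4.000)–(7.474,5.000)
cell (7,5): code 0001 → (7.474,5.000)–(7.000,5.975)
total: 10 segments, chained into 1 closed loop(s), length Σ = 8.874078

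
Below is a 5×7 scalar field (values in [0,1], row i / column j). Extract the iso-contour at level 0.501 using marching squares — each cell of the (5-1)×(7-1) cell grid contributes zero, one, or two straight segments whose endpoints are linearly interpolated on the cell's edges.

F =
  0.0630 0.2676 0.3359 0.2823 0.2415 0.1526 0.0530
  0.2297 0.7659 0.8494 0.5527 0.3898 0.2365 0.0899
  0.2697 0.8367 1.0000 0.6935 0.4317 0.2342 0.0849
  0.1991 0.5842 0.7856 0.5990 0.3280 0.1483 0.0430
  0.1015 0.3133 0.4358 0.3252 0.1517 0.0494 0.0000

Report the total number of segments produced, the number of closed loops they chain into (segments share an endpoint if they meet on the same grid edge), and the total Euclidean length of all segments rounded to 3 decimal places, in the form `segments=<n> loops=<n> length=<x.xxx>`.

segments=12 loops=1 length=10.548

cell (0,0): code 0100 → (0.468,1.000)–(1.000,0.506)
cell (0,1): code 1100 → (0.322,2.000)–(0.468,1.000)
cell (0,2): code 1100 → (0.809,3.000)–(0.322,2.000)
cell (0,3): code 1000 → (1.000,3.317)–(0.809,3.000)
cell (1,0): code 0110 → (1.000,0.506)–(2.000,0.408)
cell (1,3): code 1001 → (2.000,3.735)–(1.000,3.317)
cell (2,0): code 0110 → (2.000,0.408)–(3.000,0.784)
cell (2,3): code 1001 → (3.000,3.362)–(2.000,3.735)
cell (3,0): code 0010 → (3.000,0.784)–(3.307,1.000)
cell (3,1): code 0011 → (3.307,1.000)–(3.814,2.000)
cell (3,2): code 0011 → (3.814,2.000)–(3.358,3.000)
cell (3,3): code 0001 → (3.358,3.000)–(3.000,3.362)
total: 12 segments, chained into 1 closed loop(s), length Σ = 10.548060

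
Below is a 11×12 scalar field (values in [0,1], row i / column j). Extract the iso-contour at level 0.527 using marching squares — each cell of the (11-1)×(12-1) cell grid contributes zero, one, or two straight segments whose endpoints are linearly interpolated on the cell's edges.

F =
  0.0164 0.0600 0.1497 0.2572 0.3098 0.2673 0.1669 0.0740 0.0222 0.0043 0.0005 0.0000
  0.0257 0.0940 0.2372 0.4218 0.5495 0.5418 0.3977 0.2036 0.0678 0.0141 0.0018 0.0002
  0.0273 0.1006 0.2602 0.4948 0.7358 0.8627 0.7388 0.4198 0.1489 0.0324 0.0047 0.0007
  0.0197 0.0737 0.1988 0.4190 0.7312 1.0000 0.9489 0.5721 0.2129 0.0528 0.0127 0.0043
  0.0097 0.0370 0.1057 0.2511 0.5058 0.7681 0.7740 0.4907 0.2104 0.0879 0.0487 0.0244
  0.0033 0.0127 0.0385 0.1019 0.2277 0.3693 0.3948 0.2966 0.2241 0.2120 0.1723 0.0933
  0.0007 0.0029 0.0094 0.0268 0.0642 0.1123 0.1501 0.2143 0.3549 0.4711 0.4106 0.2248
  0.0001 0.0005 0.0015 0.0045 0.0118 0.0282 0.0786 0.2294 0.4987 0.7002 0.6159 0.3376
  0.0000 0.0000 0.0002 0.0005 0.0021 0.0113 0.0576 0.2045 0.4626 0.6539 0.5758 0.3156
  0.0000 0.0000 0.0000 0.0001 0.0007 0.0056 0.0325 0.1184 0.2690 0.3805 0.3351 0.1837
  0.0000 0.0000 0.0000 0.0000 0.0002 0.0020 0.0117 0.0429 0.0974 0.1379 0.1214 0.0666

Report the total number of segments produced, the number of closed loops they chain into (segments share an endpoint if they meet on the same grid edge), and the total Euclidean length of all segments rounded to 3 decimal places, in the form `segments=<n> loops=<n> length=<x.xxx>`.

segments=24 loops=2 length=18.882

cell (0,3): code 0100 → (0.906,4.000)–(1.000,3.824)
cell (0,4): code 1100 → (0.946,5.000)–(0.906,4.000)
cell (0,5): code 1000 → (1.000,5.103)–(0.946,5.000)
cell (1,3): code 0110 → (1.000,3.824)–(2.000,3.134)
cell (1,5): code 1101 → (1.379,6.000)–(1.000,5.103)
cell (1,6): code 1000 → (2.000,6.664)–(1.379,6.000)
cell (2,3): code 0110 → (2.000,3.134)–(3.000,3.346)
cell (2,6): code 1101 → (2.704,7.000)–(2.000,6.664)
cell (2,7): code 1000 → (3.000,7.126)–(2.704,7.000)
cell (3,3): code 0010 → (3.000,3.346)–(3.906,4.000)
cell (3,4): code 0111 → (3.906,4.000)–(4.000,4.081)
cell (3,6): code 1011 → (4.000,6.872)–(3.554,7.000)
cell (3,7): code 0001 → (3.554,7.000)–(3.000,7.126)
cell (4,4): code 0010 → (4.000,4.081)–(4.605,5.000)
cell (4,5): code 0011 → (4.605,5.000)–(4.651,6.000)
cell (4,6): code 0001 → (4.651,6.000)–(4.000,6.872)
cell (6,8): code 0100 → (6.244,9.000)–(7.000,8.140)
cell (6,9): code 1100 → (6.567,10.000)–(6.244,9.000)
cell (6,10): code 1000 → (7.000,10.319)–(6.567,10.000)
cell (7,8): code 0110 → (7.000,8.140)–(8.000,8.337)
cell (7,10): code 1001 → (8.000,10.188)–(7.000,10.319)
cell (8,8): code 0010 → (8.000,8.337)–(8.464,9.000)
cell (8,9): code 0011 → (8.464,9.000)–(8.203,10.000)
cell (8,10): code 0001 → (8.203,10.000)–(8.000,10.188)
total: 24 segments, chained into 2 closed loop(s), length Σ = 18.882428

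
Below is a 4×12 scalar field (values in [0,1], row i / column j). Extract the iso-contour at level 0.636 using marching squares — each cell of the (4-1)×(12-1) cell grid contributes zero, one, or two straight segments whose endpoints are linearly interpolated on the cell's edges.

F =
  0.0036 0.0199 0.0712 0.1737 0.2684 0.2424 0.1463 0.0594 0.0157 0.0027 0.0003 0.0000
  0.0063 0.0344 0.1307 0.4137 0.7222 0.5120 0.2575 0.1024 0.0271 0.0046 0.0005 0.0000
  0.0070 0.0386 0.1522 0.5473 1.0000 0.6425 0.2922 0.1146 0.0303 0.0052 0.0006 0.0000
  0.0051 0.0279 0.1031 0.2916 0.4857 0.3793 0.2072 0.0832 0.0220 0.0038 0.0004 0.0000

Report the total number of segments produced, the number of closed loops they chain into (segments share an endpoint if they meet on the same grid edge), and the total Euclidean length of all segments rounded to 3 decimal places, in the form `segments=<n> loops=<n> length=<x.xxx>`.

cell (0,3): code 0100 → (0.810,4.000)–(1.000,3.721)
cell (0,4): code 1000 → (1.000,4.410)–(0.810,4.000)
cell (1,3): code 0110 → (1.000,3.721)–(2.000,3.196)
cell (1,4): code 1101 → (1.950,5.000)–(1.000,4.410)
cell (1,5): code 1000 → (2.000,5.019)–(1.950,5.000)
cell (2,3): code 0010 → (2.000,3.196)–(2.708,4.000)
cell (2,4): code 0011 → (2.708,4.000)–(2.025,5.000)
cell (2,5): code 0001 → (2.025,5.000)–(2.000,5.019)
total: 8 segments, chained into 1 closed loop(s), length Σ = 5.403754

segments=8 loops=1 length=5.404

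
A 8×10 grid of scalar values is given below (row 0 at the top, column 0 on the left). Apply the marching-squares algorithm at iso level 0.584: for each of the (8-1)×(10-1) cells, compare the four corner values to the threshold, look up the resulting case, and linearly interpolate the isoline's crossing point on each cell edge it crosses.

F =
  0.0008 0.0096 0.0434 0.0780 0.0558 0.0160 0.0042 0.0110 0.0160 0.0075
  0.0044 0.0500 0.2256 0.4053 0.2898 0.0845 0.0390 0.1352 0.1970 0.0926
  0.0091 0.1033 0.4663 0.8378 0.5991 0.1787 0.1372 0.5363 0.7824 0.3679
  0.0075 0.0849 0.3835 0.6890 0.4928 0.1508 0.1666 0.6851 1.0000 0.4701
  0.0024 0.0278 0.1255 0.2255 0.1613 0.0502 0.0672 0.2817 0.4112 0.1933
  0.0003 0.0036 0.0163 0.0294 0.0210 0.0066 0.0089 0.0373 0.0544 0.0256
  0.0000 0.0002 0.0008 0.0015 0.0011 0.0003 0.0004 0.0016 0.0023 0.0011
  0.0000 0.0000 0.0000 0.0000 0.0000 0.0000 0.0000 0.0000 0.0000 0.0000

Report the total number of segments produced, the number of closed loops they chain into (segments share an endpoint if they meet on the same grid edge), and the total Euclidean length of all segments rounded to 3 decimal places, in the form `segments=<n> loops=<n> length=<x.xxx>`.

segments=16 loops=2 length=11.329

cell (1,2): code 0100 → (1.413,3.000)–(2.000,2.317)
cell (1,3): code 1100 → (1.951,4.000)–(1.413,3.000)
cell (1,4): code 1000 → (2.000,4.036)–(1.951,4.000)
cell (1,7): code 0100 → (1.661,8.000)–(2.000,7.194)
cell (1,8): code 1000 → (2.000,8.479)–(1.661,8.000)
cell (2,2): code 0110 → (2.000,2.317)–(3.000,2.656)
cell (2,3): code 1011 → (3.000,3.535)–(2.142,4.000)
cell (2,4): code 0001 → (2.142,4.000)–(2.000,4.036)
cell (2,6): code 0100 → (2.321,7.000)–(3.000,6.805)
cell (2,7): code 1110 → (2.000,7.194)–(2.321,7.000)
cell (2,8): code 1001 → (3.000,8.785)–(2.000,8.479)
cell (3,2): code 0010 → (3.000,2.656)–(3.227,3.000)
cell (3,3): code 0001 → (3.227,3.000)–(3.000,3.535)
cell (3,6): code 0010 → (3.000,6.805)–(3.251,7.000)
cell (3,7): code 0011 → (3.251,7.000)–(3.707,8.000)
cell (3,8): code 0001 → (3.707,8.000)–(3.000,8.785)
total: 16 segments, chained into 2 closed loop(s), length Σ = 11.328967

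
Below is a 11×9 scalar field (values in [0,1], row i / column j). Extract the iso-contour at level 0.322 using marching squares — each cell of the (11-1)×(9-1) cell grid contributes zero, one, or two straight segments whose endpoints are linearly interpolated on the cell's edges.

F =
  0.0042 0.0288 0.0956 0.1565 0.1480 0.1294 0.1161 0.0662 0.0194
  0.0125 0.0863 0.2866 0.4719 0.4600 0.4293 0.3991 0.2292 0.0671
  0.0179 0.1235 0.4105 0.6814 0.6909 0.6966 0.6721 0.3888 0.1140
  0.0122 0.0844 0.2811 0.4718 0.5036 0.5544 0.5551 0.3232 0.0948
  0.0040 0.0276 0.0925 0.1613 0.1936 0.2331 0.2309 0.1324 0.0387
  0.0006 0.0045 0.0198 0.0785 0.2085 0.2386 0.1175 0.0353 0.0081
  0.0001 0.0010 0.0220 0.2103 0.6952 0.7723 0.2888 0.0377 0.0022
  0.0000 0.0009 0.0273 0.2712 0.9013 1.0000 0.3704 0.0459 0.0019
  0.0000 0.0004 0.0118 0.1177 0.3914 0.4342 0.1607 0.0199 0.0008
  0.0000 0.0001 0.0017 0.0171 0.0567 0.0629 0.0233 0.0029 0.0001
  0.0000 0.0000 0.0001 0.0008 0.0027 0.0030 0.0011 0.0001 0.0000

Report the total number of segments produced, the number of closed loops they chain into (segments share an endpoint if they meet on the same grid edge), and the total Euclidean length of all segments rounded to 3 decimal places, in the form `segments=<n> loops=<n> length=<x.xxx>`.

segments=30 loops=2 length=23.880

cell (0,2): code 0100 → (0.525,3.000)–(1.000,2.191)
cell (0,3): code 1100 → (0.558,4.000)–(0.525,3.000)
cell (0,4): code 1100 → (0.642,5.000)–(0.558,4.000)
cell (0,5): code 1100 → (0.728,6.000)–(0.642,5.000)
cell (0,6): code 1000 → (1.000,6.454)–(0.728,6.000)
cell (1,1): code 0100 → (1.286,2.000)–(2.000,1.692)
cell (1,2): code 1110 → (1.000,2.191)–(1.286,2.000)
cell (1,6): code 1101 → (1.581,7.000)–(1.000,6.454)
cell (1,7): code 1000 → (2.000,7.243)–(1.581,7.000)
cell (2,1): code 0010 → (2.000,1.692)–(2.684,2.000)
cell (2,2): code 0111 → (2.684,2.000)–(3.000,2.214)
cell (2,7): code 1001 → (3.000,7.005)–(2.000,7.243)
cell (3,2): code 0010 → (3.000,2.214)–(3.482,3.000)
cell (3,3): code 0011 → (3.482,3.000)–(3.586,4.000)
cell (3,4): code 0011 → (3.586,4.000)–(3.723,5.000)
cell (3,5): code 0011 → (3.723,5.000)–(3.719,6.000)
cell (3,6): code 0011 → (3.719,6.000)–(3.006,7.000)
cell (3,7): code 0001 → (3.006,7.000)–(3.000,7.005)
cell (5,3): code 0100 → (5.233,4.000)–(6.000,3.230)
cell (5,4): code 1100 → (5.156,5.000)–(5.233,4.000)
cell (5,5): code 1000 → (6.000,5.931)–(5.156,5.000)
cell (6,3): code 0110 → (6.000,3.230)–(7.000,3.081)
cell (6,5): code 1101 → (6.407,6.000)–(6.000,5.931)
cell (6,6): code 1000 → (7.000,6.149)–(6.407,6.000)
cell (7,3): code 0110 → (7.000,3.081)–(8.000,3.746)
cell (7,5): code 1011 → (8.000,5.410)–(7.231,6.000)
cell (7,6): code 0001 → (7.231,6.000)–(7.000,6.149)
cell (8,3): code 0010 → (8.000,3.746)–(8.207,4.000)
cell (8,4): code 0011 → (8.207,4.000)–(8.302,5.000)
cell (8,5): code 0001 → (8.302,5.000)–(8.000,5.410)
total: 30 segments, chained into 2 closed loop(s), length Σ = 23.880081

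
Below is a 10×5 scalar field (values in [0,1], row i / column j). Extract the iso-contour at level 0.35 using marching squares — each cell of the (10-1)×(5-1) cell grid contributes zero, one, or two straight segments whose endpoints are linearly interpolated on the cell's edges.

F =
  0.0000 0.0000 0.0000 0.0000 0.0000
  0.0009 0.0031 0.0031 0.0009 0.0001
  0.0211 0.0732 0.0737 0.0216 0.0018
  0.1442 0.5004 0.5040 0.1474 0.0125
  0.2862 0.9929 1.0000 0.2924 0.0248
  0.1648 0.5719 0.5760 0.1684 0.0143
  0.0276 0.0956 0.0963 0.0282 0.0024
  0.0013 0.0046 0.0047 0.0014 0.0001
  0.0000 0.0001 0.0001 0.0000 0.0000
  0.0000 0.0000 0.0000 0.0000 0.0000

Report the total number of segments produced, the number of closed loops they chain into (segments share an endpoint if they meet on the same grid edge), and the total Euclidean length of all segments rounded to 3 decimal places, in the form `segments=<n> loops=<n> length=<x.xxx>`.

segments=10 loops=1 length=8.909

cell (2,0): code 0100 → (2.648,1.000)–(3.000,0.578)
cell (2,1): code 1100 → (2.642,2.000)–(2.648,1.000)
cell (2,2): code 1000 → (3.000,2.432)–(2.642,2.000)
cell (3,0): code 0110 → (3.000,0.578)–(4.000,0.090)
cell (3,2): code 1001 → (4.000,2.919)–(3.000,2.432)
cell (4,0): code 0110 → (4.000,0.090)–(5.000,0.455)
cell (4,2): code 1001 → (5.000,2.554)–(4.000,2.919)
cell (5,0): code 0010 → (5.000,0.455)–(5.466,1.000)
cell (5,1): code 0011 → (5.466,1.000)–(5.471,2.000)
cell (5,2): code 0001 → (5.471,2.000)–(5.000,2.554)
total: 10 segments, chained into 1 closed loop(s), length Σ = 8.908606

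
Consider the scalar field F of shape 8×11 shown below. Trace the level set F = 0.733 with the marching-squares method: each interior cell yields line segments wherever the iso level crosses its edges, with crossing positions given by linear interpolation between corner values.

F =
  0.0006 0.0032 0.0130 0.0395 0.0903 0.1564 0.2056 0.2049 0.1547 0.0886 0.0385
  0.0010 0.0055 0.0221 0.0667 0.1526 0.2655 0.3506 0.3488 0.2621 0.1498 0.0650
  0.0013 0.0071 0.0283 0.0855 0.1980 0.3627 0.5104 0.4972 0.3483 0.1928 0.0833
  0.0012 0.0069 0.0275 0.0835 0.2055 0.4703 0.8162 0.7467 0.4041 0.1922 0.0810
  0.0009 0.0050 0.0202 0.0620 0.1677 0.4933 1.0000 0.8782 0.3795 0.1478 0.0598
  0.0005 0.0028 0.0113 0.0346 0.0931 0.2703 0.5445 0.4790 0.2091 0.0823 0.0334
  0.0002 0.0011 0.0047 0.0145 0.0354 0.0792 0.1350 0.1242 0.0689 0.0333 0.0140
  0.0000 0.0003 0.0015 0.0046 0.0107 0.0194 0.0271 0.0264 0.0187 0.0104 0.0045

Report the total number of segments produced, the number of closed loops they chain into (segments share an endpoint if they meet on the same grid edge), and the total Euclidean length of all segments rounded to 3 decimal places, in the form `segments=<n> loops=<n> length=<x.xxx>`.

cell (2,5): code 0100 → (2.728,6.000)–(3.000,5.759)
cell (2,6): code 1100 → (2.945,7.000)–(2.728,6.000)
cell (2,7): code 1000 → (3.000,7.040)–(2.945,7.000)
cell (3,5): code 0110 → (3.000,5.759)–(4.000,5.473)
cell (3,7): code 1001 → (4.000,7.291)–(3.000,7.040)
cell (4,5): code 0010 → (4.000,5.473)–(4.586,6.000)
cell (4,6): code 0011 → (4.586,6.000)–(4.364,7.000)
cell (4,7): code 0001 → (4.364,7.000)–(4.000,7.291)
total: 8 segments, chained into 1 closed loop(s), length Σ = 5.804204

segments=8 loops=1 length=5.804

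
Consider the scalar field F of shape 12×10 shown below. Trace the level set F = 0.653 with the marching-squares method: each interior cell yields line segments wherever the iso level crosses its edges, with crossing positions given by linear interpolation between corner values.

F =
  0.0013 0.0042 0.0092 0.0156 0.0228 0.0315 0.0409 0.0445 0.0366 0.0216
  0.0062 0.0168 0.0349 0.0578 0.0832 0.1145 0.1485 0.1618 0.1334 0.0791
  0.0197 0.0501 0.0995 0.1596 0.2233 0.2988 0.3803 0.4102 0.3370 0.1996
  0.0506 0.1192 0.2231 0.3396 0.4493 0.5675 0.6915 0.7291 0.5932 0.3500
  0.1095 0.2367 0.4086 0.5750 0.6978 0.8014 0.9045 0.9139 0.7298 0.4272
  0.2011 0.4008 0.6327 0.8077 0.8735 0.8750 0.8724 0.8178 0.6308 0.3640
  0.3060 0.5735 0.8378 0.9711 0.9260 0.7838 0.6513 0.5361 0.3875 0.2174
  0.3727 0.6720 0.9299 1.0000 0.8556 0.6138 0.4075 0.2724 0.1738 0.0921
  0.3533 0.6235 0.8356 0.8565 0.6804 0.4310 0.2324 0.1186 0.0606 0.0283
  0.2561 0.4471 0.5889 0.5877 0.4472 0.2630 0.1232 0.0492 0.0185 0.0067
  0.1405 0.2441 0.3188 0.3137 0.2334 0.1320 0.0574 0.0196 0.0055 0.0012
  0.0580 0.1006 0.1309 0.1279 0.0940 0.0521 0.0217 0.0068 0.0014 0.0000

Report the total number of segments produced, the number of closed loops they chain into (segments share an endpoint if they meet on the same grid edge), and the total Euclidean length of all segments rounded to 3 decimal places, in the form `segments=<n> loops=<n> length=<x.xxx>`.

segments=28 loops=1 length=20.151

cell (2,5): code 0100 → (2.876,6.000)–(3.000,5.690)
cell (2,6): code 1100 → (2.761,7.000)–(2.876,6.000)
cell (2,7): code 1000 → (3.000,7.560)–(2.761,7.000)
cell (3,3): code 0100 → (3.820,4.000)–(4.000,3.635)
cell (3,4): code 1100 → (3.366,5.000)–(3.820,4.000)
cell (3,5): code 1110 → (3.000,5.690)–(3.366,5.000)
cell (3,7): code 1101 → (3.438,8.000)–(3.000,7.560)
cell (3,8): code 1000 → (4.000,8.254)–(3.438,8.000)
cell (4,2): code 0100 → (4.335,3.000)–(5.000,2.116)
cell (4,3): code 1110 → (4.000,3.635)–(4.335,3.000)
cell (4,7): code 1011 → (5.000,7.881)–(4.776,8.000)
cell (4,8): code 0001 → (4.776,8.000)–(4.000,8.254)
cell (5,1): code 0100 → (5.099,2.000)–(6.000,1.301)
cell (5,2): code 1110 → (5.000,2.116)–(5.099,2.000)
cell (5,5): code 1011 → (6.000,5.987)–(5.992,6.000)
cell (5,6): code 0011 → (5.992,6.000)–(5.585,7.000)
cell (5,7): code 0001 → (5.585,7.000)–(5.000,7.881)
cell (6,0): code 0100 → (6.807,1.000)–(7.000,0.937)
cell (6,1): code 1110 → (6.000,1.301)–(6.807,1.000)
cell (6,4): code 1011 → (7.000,4.838)–(6.769,5.000)
cell (6,5): code 0001 → (6.769,5.000)–(6.000,5.987)
cell (7,0): code 0010 → (7.000,0.937)–(7.392,1.000)
cell (7,1): code 0111 → (7.392,1.000)–(8.000,1.139)
cell (7,4): code 1001 → (8.000,4.110)–(7.000,4.838)
cell (8,1): code 0010 → (8.000,1.139)–(8.740,2.000)
cell (8,2): code 0011 → (8.740,2.000)–(8.757,3.000)
cell (8,3): code 0011 → (8.757,3.000)–(8.117,4.000)
cell (8,4): code 0001 → (8.117,4.000)–(8.000,4.110)
total: 28 segments, chained into 1 closed loop(s), length Σ = 20.151454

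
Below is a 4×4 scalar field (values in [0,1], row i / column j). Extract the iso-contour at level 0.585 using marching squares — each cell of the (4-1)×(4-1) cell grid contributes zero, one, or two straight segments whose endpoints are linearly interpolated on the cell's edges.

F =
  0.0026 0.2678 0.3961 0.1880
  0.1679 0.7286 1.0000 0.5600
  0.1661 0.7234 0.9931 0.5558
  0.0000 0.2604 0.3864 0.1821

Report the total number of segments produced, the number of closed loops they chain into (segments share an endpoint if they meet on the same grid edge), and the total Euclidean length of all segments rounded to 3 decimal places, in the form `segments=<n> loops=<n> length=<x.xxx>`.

cell (0,0): code 0100 → (0.688,1.000)–(1.000,0.744)
cell (0,1): code 1100 → (0.313,2.000)–(0.688,1.000)
cell (0,2): code 1000 → (1.000,2.943)–(0.313,2.000)
cell (1,0): code 0110 → (1.000,0.744)–(2.000,0.752)
cell (1,2): code 1001 → (2.000,2.933)–(1.000,2.943)
cell (2,0): code 0010 → (2.000,0.752)–(2.299,1.000)
cell (2,1): code 0011 → (2.299,1.000)–(2.673,2.000)
cell (2,2): code 0001 → (2.673,2.000)–(2.000,2.933)
total: 8 segments, chained into 1 closed loop(s), length Σ = 7.245184

segments=8 loops=1 length=7.245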